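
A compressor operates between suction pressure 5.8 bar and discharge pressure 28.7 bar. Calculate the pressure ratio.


PR = P_high / P_low
PR = 28.7 / 5.8
PR = 4.948

4.948


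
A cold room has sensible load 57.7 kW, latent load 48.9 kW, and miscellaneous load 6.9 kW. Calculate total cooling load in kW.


Q_total = Q_s + Q_l + Q_misc
Q_total = 57.7 + 48.9 + 6.9
Q_total = 113.5 kW

113.5


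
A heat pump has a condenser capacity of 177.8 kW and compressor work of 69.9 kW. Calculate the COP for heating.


COP_hp = Q_cond / W
COP_hp = 177.8 / 69.9
COP_hp = 2.544

2.544


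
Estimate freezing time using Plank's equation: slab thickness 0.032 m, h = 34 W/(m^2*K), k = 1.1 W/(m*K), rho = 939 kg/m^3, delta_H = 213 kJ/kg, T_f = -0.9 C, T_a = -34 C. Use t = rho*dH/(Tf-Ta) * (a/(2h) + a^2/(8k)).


dT = -0.9 - (-34) = 33.1 K
term1 = a/(2h) = 0.032/(2*34) = 0.0004705882353
term2 = a^2/(8k) = 0.032^2/(8*1.1) = 0.0001163636364
t = rho*dH*1000/dT * (term1 + term2)
t = 939*213*1000/33.1 * (0.0004705882353 + 0.0001163636364)
t = 3547 s

3547


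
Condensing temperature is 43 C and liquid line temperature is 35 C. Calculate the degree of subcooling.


Subcooling = T_cond - T_liquid
Subcooling = 43 - 35
Subcooling = 8 K

8


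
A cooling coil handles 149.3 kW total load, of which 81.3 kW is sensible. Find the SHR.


SHR = Q_sensible / Q_total
SHR = 81.3 / 149.3
SHR = 0.545

0.545


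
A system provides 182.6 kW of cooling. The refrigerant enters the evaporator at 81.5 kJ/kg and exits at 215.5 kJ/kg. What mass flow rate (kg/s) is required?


dh = 215.5 - 81.5 = 134.0 kJ/kg
m_dot = Q / dh = 182.6 / 134.0 = 1.3627 kg/s

1.3627


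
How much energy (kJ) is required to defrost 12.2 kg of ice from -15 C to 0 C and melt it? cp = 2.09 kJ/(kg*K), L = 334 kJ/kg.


Sensible heat = cp * dT = 2.09 * 15 = 31.35 kJ/kg
Total per kg = 31.35 + 334 = 365.35 kJ/kg
Q = m * total = 12.2 * 365.35
Q = 4457.3 kJ

4457.3


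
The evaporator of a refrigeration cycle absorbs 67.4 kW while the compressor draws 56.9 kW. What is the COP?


COP = Q_evap / W
COP = 67.4 / 56.9
COP = 1.185

1.185


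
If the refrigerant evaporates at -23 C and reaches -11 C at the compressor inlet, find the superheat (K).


Superheat = T_suction - T_evap
Superheat = -11 - (-23)
Superheat = 12 K

12


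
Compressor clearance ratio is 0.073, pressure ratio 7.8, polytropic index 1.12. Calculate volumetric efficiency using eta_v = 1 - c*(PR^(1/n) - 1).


PR^(1/n) = 7.8^(1/1.12) = 6.25911654
eta_v = 1 - 0.073 * (6.25911654 - 1)
eta_v = 0.6161

0.6161


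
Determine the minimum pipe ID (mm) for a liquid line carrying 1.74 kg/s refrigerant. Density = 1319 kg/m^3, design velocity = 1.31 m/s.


A = m_dot / (rho * v) = 1.74 / (1319 * 1.31) = 0.001007008548 m^2
d = sqrt(4*A/pi) * 1000
d = 35.8 mm

35.8


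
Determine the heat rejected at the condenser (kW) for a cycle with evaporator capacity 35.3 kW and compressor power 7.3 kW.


Q_cond = Q_evap + W
Q_cond = 35.3 + 7.3
Q_cond = 42.6 kW

42.6


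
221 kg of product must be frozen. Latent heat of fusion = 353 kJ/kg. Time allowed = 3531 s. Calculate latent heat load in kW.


Q_lat = m * h_fg / t
Q_lat = 221 * 353 / 3531
Q_lat = 22.09 kW

22.09


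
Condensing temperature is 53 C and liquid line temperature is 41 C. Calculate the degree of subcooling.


Subcooling = T_cond - T_liquid
Subcooling = 53 - 41
Subcooling = 12 K

12


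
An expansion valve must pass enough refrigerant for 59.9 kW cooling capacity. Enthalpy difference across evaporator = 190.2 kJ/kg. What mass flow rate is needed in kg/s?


m_dot = Q / dh
m_dot = 59.9 / 190.2
m_dot = 0.3149 kg/s

0.3149


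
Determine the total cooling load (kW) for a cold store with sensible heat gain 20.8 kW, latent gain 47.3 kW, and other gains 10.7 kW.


Q_total = Q_s + Q_l + Q_misc
Q_total = 20.8 + 47.3 + 10.7
Q_total = 78.8 kW

78.8


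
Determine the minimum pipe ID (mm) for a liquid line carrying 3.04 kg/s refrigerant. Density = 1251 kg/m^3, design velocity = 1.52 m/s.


A = m_dot / (rho * v) = 3.04 / (1251 * 1.52) = 0.001598721023 m^2
d = sqrt(4*A/pi) * 1000
d = 45.1 mm

45.1


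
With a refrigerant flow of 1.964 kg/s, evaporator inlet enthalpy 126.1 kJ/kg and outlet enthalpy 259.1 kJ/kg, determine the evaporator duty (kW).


dh = 259.1 - 126.1 = 133.0 kJ/kg
Q_evap = m_dot * dh = 1.964 * 133.0
Q_evap = 261.21 kW

261.21


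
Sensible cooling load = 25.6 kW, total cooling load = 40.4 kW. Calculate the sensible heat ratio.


SHR = Q_sensible / Q_total
SHR = 25.6 / 40.4
SHR = 0.634

0.634


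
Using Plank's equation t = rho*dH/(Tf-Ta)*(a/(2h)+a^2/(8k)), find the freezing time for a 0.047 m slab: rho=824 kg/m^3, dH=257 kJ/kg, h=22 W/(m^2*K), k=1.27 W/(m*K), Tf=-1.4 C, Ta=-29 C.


dT = -1.4 - (-29) = 27.6 K
term1 = a/(2h) = 0.047/(2*22) = 0.001068181818
term2 = a^2/(8k) = 0.047^2/(8*1.27) = 0.0002174212598
t = rho*dH*1000/dT * (term1 + term2)
t = 824*257*1000/27.6 * (0.001068181818 + 0.0002174212598)
t = 9864 s

9864


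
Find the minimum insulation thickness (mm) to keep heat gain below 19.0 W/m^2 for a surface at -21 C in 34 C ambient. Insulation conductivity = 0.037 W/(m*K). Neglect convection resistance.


dT = 34 - (-21) = 55 K
thickness = k * dT / q_max * 1000
thickness = 0.037 * 55 / 19.0 * 1000
thickness = 107.1 mm

107.1


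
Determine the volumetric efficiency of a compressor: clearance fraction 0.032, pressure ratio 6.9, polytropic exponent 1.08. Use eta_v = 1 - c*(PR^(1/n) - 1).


PR^(1/n) = 6.9^(1/1.08) = 5.9801506
eta_v = 1 - 0.032 * (5.9801506 - 1)
eta_v = 0.8406

0.8406


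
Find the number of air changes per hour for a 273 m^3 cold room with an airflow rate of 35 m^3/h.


ACH = flow / volume
ACH = 35 / 273
ACH = 0.128

0.128


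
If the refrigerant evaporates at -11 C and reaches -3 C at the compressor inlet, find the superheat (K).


Superheat = T_suction - T_evap
Superheat = -3 - (-11)
Superheat = 8 K

8


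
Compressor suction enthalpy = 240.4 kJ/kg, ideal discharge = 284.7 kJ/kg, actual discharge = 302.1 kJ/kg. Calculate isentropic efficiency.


dh_ideal = 284.7 - 240.4 = 44.3 kJ/kg
dh_actual = 302.1 - 240.4 = 61.7 kJ/kg
eta_s = dh_ideal / dh_actual = 44.3 / 61.7
eta_s = 0.718

0.718


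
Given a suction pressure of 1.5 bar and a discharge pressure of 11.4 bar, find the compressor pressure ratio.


PR = P_high / P_low
PR = 11.4 / 1.5
PR = 7.6

7.6


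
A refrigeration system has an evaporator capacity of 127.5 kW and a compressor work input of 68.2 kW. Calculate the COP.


COP = Q_evap / W
COP = 127.5 / 68.2
COP = 1.87

1.87


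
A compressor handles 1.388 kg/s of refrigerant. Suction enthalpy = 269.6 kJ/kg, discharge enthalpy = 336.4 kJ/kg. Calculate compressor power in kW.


dh = 336.4 - 269.6 = 66.8 kJ/kg
W = m_dot * dh = 1.388 * 66.8 = 92.72 kW

92.72


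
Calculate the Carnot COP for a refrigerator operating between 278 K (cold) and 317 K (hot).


dT = 317 - 278 = 39 K
COP_carnot = T_cold / dT = 278 / 39
COP_carnot = 7.128

7.128


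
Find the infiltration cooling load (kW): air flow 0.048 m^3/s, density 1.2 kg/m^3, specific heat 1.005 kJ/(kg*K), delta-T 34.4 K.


Q = V_dot * rho * cp * dT
Q = 0.048 * 1.2 * 1.005 * 34.4
Q = 1.991 kW

1.991


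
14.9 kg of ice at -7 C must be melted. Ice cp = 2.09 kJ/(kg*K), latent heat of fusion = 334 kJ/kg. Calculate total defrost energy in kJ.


Sensible heat = cp * dT = 2.09 * 7 = 14.63 kJ/kg
Total per kg = 14.63 + 334 = 348.63 kJ/kg
Q = m * total = 14.9 * 348.63
Q = 5194.6 kJ

5194.6


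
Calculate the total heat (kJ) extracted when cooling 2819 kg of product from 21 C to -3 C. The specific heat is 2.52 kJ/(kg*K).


dT = 21 - (-3) = 24 K
Q = m * cp * dT = 2819 * 2.52 * 24
Q = 170493 kJ

170493


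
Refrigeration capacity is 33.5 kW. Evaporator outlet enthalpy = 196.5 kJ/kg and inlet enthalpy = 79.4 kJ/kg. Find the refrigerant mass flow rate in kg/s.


dh = 196.5 - 79.4 = 117.1 kJ/kg
m_dot = Q / dh = 33.5 / 117.1 = 0.2861 kg/s

0.2861


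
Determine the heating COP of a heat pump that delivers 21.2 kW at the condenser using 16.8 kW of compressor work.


COP_hp = Q_cond / W
COP_hp = 21.2 / 16.8
COP_hp = 1.262

1.262


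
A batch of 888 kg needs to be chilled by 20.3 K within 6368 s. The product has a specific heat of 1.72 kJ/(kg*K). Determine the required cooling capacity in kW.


Q = m * cp * dT / t
Q = 888 * 1.72 * 20.3 / 6368
Q = 4.869 kW

4.869


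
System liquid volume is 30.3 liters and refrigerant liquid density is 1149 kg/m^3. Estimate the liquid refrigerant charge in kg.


Charge = V * rho / 1000
Charge = 30.3 * 1149 / 1000
Charge = 34.81 kg

34.81


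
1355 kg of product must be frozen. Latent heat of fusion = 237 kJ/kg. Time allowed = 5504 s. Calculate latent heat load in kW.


Q_lat = m * h_fg / t
Q_lat = 1355 * 237 / 5504
Q_lat = 58.35 kW

58.35


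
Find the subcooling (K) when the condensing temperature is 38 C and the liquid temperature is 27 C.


Subcooling = T_cond - T_liquid
Subcooling = 38 - 27
Subcooling = 11 K

11


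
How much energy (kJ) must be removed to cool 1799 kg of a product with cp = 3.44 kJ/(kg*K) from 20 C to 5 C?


dT = 20 - (5) = 15 K
Q = m * cp * dT = 1799 * 3.44 * 15
Q = 92828 kJ

92828


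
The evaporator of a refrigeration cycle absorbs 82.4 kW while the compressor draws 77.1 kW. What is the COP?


COP = Q_evap / W
COP = 82.4 / 77.1
COP = 1.069

1.069


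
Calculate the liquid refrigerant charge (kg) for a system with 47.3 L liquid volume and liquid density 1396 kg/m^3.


Charge = V * rho / 1000
Charge = 47.3 * 1396 / 1000
Charge = 66.03 kg

66.03


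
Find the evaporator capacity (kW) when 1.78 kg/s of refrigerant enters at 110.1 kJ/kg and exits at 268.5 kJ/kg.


dh = 268.5 - 110.1 = 158.4 kJ/kg
Q_evap = m_dot * dh = 1.78 * 158.4
Q_evap = 281.95 kW

281.95


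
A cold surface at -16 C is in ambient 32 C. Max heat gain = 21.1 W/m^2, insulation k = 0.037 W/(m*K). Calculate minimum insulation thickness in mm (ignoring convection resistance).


dT = 32 - (-16) = 48 K
thickness = k * dT / q_max * 1000
thickness = 0.037 * 48 / 21.1 * 1000
thickness = 84.2 mm

84.2


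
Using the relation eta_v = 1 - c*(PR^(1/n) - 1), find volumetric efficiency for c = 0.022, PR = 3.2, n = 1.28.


PR^(1/n) = 3.2^(1/1.28) = 2.48112372
eta_v = 1 - 0.022 * (2.48112372 - 1)
eta_v = 0.9674

0.9674


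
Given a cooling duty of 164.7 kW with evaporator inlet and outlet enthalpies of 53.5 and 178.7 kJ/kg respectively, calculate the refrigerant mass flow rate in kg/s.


dh = 178.7 - 53.5 = 125.2 kJ/kg
m_dot = Q / dh = 164.7 / 125.2 = 1.3155 kg/s

1.3155


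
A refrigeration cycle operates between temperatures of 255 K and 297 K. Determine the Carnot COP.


dT = 297 - 255 = 42 K
COP_carnot = T_cold / dT = 255 / 42
COP_carnot = 6.071

6.071


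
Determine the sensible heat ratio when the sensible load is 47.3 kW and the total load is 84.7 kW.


SHR = Q_sensible / Q_total
SHR = 47.3 / 84.7
SHR = 0.558

0.558


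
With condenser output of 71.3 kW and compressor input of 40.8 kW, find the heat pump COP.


COP_hp = Q_cond / W
COP_hp = 71.3 / 40.8
COP_hp = 1.748

1.748


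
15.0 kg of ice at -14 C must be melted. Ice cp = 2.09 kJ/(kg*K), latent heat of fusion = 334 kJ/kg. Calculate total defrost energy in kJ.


Sensible heat = cp * dT = 2.09 * 14 = 29.26 kJ/kg
Total per kg = 29.26 + 334 = 363.26 kJ/kg
Q = m * total = 15.0 * 363.26
Q = 5448.9 kJ

5448.9


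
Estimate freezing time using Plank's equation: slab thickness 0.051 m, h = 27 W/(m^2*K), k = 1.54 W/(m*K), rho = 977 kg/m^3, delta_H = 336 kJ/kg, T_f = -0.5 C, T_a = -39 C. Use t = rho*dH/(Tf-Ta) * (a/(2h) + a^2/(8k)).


dT = -0.5 - (-39) = 38.5 K
term1 = a/(2h) = 0.051/(2*27) = 0.0009444444444
term2 = a^2/(8k) = 0.051^2/(8*1.54) = 0.0002111201299
t = rho*dH*1000/dT * (term1 + term2)
t = 977*336*1000/38.5 * (0.0009444444444 + 0.0002111201299)
t = 9853 s

9853


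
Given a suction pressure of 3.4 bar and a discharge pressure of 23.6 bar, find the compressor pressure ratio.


PR = P_high / P_low
PR = 23.6 / 3.4
PR = 6.941

6.941


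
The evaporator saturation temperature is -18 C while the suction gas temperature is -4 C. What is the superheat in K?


Superheat = T_suction - T_evap
Superheat = -4 - (-18)
Superheat = 14 K

14


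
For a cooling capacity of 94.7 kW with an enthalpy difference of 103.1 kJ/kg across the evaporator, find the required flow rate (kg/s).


m_dot = Q / dh
m_dot = 94.7 / 103.1
m_dot = 0.9185 kg/s

0.9185


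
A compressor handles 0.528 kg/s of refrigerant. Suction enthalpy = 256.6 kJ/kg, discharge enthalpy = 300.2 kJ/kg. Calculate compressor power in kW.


dh = 300.2 - 256.6 = 43.6 kJ/kg
W = m_dot * dh = 0.528 * 43.6 = 23.02 kW

23.02


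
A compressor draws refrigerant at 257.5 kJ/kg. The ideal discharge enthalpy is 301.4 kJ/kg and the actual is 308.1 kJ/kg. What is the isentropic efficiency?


dh_ideal = 301.4 - 257.5 = 43.9 kJ/kg
dh_actual = 308.1 - 257.5 = 50.6 kJ/kg
eta_s = dh_ideal / dh_actual = 43.9 / 50.6
eta_s = 0.8676

0.8676


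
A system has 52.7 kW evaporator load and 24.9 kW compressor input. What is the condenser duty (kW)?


Q_cond = Q_evap + W
Q_cond = 52.7 + 24.9
Q_cond = 77.6 kW

77.6


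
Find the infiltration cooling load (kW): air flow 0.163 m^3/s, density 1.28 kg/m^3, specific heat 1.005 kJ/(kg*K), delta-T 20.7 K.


Q = V_dot * rho * cp * dT
Q = 0.163 * 1.28 * 1.005 * 20.7
Q = 4.34 kW

4.34


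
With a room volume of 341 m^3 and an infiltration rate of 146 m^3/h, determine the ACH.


ACH = flow / volume
ACH = 146 / 341
ACH = 0.428

0.428


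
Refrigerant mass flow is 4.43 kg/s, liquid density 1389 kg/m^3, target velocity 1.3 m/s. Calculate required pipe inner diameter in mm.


A = m_dot / (rho * v) = 4.43 / (1389 * 1.3) = 0.002453342194 m^2
d = sqrt(4*A/pi) * 1000
d = 55.9 mm

55.9


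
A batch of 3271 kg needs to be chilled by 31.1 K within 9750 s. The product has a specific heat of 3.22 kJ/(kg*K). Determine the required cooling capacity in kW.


Q = m * cp * dT / t
Q = 3271 * 3.22 * 31.1 / 9750
Q = 33.596 kW

33.596


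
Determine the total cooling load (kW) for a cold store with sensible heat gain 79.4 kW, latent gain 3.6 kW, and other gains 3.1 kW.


Q_total = Q_s + Q_l + Q_misc
Q_total = 79.4 + 3.6 + 3.1
Q_total = 86.1 kW

86.1


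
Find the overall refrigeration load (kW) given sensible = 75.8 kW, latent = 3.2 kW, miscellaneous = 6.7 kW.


Q_total = Q_s + Q_l + Q_misc
Q_total = 75.8 + 3.2 + 6.7
Q_total = 85.7 kW

85.7


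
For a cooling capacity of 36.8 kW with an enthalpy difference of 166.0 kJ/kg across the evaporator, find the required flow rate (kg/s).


m_dot = Q / dh
m_dot = 36.8 / 166.0
m_dot = 0.2217 kg/s

0.2217


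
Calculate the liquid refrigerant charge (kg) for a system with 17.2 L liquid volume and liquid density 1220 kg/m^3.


Charge = V * rho / 1000
Charge = 17.2 * 1220 / 1000
Charge = 20.98 kg

20.98


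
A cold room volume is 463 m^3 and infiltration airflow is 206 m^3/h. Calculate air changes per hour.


ACH = flow / volume
ACH = 206 / 463
ACH = 0.445

0.445


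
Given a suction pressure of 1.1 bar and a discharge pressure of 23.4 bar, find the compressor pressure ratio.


PR = P_high / P_low
PR = 23.4 / 1.1
PR = 21.273

21.273


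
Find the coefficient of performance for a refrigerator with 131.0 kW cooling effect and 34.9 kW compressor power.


COP = Q_evap / W
COP = 131.0 / 34.9
COP = 3.754

3.754


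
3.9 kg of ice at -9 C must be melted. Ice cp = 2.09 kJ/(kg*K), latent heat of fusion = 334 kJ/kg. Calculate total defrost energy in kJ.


Sensible heat = cp * dT = 2.09 * 9 = 18.81 kJ/kg
Total per kg = 18.81 + 334 = 352.81 kJ/kg
Q = m * total = 3.9 * 352.81
Q = 1376.0 kJ

1376.0


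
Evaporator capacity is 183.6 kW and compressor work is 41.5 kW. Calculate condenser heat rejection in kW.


Q_cond = Q_evap + W
Q_cond = 183.6 + 41.5
Q_cond = 225.1 kW

225.1


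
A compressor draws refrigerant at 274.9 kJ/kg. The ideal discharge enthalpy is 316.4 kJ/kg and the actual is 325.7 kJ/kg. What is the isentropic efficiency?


dh_ideal = 316.4 - 274.9 = 41.5 kJ/kg
dh_actual = 325.7 - 274.9 = 50.8 kJ/kg
eta_s = dh_ideal / dh_actual = 41.5 / 50.8
eta_s = 0.8169

0.8169


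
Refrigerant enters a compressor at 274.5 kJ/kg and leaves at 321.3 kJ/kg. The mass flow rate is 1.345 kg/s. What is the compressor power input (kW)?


dh = 321.3 - 274.5 = 46.8 kJ/kg
W = m_dot * dh = 1.345 * 46.8 = 62.95 kW

62.95


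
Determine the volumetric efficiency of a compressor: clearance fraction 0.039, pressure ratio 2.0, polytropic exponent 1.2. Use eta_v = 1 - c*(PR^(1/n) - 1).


PR^(1/n) = 2.0^(1/1.2) = 1.78179744
eta_v = 1 - 0.039 * (1.78179744 - 1)
eta_v = 0.9695

0.9695


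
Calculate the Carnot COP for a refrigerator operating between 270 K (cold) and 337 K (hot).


dT = 337 - 270 = 67 K
COP_carnot = T_cold / dT = 270 / 67
COP_carnot = 4.03

4.03


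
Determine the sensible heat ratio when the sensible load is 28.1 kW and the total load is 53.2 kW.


SHR = Q_sensible / Q_total
SHR = 28.1 / 53.2
SHR = 0.528

0.528


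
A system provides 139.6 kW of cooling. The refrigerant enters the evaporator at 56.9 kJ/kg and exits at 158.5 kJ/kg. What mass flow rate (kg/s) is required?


dh = 158.5 - 56.9 = 101.6 kJ/kg
m_dot = Q / dh = 139.6 / 101.6 = 1.374 kg/s

1.374


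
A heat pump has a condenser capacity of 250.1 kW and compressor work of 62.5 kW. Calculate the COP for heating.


COP_hp = Q_cond / W
COP_hp = 250.1 / 62.5
COP_hp = 4.002

4.002


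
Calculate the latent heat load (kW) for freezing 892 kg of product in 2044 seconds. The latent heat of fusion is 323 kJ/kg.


Q_lat = m * h_fg / t
Q_lat = 892 * 323 / 2044
Q_lat = 140.96 kW

140.96


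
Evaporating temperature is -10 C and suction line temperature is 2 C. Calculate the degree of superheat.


Superheat = T_suction - T_evap
Superheat = 2 - (-10)
Superheat = 12 K

12


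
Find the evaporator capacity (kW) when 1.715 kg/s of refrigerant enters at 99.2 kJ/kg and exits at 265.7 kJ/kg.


dh = 265.7 - 99.2 = 166.5 kJ/kg
Q_evap = m_dot * dh = 1.715 * 166.5
Q_evap = 285.55 kW

285.55


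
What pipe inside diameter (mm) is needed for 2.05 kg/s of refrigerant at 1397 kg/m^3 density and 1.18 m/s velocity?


A = m_dot / (rho * v) = 2.05 / (1397 * 1.18) = 0.001243584922 m^2
d = sqrt(4*A/pi) * 1000
d = 39.8 mm

39.8


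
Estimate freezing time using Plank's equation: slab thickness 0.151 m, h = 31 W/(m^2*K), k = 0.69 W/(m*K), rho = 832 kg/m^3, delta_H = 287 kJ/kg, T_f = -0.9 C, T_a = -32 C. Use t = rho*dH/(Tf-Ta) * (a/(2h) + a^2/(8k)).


dT = -0.9 - (-32) = 31.1 K
term1 = a/(2h) = 0.151/(2*31) = 0.002435483871
term2 = a^2/(8k) = 0.151^2/(8*0.69) = 0.004130615942
t = rho*dH*1000/dT * (term1 + term2)
t = 832*287*1000/31.1 * (0.002435483871 + 0.004130615942)
t = 50414 s

50414


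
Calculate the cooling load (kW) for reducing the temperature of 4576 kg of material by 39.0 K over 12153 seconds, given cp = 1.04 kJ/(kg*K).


Q = m * cp * dT / t
Q = 4576 * 1.04 * 39.0 / 12153
Q = 15.272 kW

15.272


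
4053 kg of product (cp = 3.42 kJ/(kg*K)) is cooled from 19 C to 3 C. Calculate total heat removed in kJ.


dT = 19 - (3) = 16 K
Q = m * cp * dT = 4053 * 3.42 * 16
Q = 221780 kJ

221780


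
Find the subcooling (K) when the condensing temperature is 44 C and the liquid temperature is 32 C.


Subcooling = T_cond - T_liquid
Subcooling = 44 - 32
Subcooling = 12 K

12


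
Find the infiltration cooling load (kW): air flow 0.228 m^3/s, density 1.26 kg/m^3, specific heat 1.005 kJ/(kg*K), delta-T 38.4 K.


Q = V_dot * rho * cp * dT
Q = 0.228 * 1.26 * 1.005 * 38.4
Q = 11.087 kW

11.087


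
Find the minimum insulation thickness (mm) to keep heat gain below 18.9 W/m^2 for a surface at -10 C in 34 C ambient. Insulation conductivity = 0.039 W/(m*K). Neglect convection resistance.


dT = 34 - (-10) = 44 K
thickness = k * dT / q_max * 1000
thickness = 0.039 * 44 / 18.9 * 1000
thickness = 90.8 mm

90.8


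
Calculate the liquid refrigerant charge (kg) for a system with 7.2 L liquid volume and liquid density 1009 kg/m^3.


Charge = V * rho / 1000
Charge = 7.2 * 1009 / 1000
Charge = 7.26 kg

7.26


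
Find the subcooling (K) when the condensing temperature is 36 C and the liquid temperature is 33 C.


Subcooling = T_cond - T_liquid
Subcooling = 36 - 33
Subcooling = 3 K

3


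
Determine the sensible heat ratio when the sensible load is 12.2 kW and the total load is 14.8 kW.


SHR = Q_sensible / Q_total
SHR = 12.2 / 14.8
SHR = 0.824

0.824


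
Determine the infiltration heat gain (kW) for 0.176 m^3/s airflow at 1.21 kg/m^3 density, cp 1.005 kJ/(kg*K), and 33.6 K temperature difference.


Q = V_dot * rho * cp * dT
Q = 0.176 * 1.21 * 1.005 * 33.6
Q = 7.191 kW

7.191


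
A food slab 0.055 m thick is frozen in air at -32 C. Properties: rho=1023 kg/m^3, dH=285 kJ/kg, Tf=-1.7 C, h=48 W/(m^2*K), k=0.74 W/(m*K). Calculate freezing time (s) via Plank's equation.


dT = -1.7 - (-32) = 30.3 K
term1 = a/(2h) = 0.055/(2*48) = 0.0005729166667
term2 = a^2/(8k) = 0.055^2/(8*0.74) = 0.0005109797297
t = rho*dH*1000/dT * (term1 + term2)
t = 1023*285*1000/30.3 * (0.0005729166667 + 0.0005109797297)
t = 10430 s

10430


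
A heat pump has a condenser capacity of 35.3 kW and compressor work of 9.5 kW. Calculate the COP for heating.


COP_hp = Q_cond / W
COP_hp = 35.3 / 9.5
COP_hp = 3.716

3.716


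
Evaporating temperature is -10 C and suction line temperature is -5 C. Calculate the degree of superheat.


Superheat = T_suction - T_evap
Superheat = -5 - (-10)
Superheat = 5 K

5


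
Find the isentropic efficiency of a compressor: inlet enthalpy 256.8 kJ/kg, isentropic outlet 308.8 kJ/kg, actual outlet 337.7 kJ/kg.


dh_ideal = 308.8 - 256.8 = 52.0 kJ/kg
dh_actual = 337.7 - 256.8 = 80.9 kJ/kg
eta_s = dh_ideal / dh_actual = 52.0 / 80.9
eta_s = 0.6428

0.6428


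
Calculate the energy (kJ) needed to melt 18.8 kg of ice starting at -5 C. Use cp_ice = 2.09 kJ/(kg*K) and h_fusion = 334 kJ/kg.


Sensible heat = cp * dT = 2.09 * 5 = 10.45 kJ/kg
Total per kg = 10.45 + 334 = 344.45 kJ/kg
Q = m * total = 18.8 * 344.45
Q = 6475.7 kJ

6475.7


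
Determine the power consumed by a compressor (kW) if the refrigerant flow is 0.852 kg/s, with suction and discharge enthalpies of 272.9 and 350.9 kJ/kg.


dh = 350.9 - 272.9 = 78.0 kJ/kg
W = m_dot * dh = 0.852 * 78.0 = 66.46 kW

66.46


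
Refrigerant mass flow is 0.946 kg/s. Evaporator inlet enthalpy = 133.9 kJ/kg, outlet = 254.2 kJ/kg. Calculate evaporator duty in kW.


dh = 254.2 - 133.9 = 120.3 kJ/kg
Q_evap = m_dot * dh = 0.946 * 120.3
Q_evap = 113.8 kW

113.8


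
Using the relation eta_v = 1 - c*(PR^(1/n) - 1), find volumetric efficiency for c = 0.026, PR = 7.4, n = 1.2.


PR^(1/n) = 7.4^(1/1.2) = 5.30102395
eta_v = 1 - 0.026 * (5.30102395 - 1)
eta_v = 0.8882

0.8882


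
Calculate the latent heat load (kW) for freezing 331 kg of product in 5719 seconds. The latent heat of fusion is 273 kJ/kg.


Q_lat = m * h_fg / t
Q_lat = 331 * 273 / 5719
Q_lat = 15.8 kW

15.8


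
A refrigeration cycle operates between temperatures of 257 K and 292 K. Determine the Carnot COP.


dT = 292 - 257 = 35 K
COP_carnot = T_cold / dT = 257 / 35
COP_carnot = 7.343

7.343


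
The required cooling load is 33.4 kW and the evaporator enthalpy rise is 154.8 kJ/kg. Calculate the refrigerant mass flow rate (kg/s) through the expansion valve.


m_dot = Q / dh
m_dot = 33.4 / 154.8
m_dot = 0.2158 kg/s

0.2158


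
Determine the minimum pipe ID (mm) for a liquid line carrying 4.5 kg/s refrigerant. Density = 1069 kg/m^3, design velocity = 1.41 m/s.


A = m_dot / (rho * v) = 4.5 / (1069 * 1.41) = 0.002985490516 m^2
d = sqrt(4*A/pi) * 1000
d = 61.7 mm

61.7


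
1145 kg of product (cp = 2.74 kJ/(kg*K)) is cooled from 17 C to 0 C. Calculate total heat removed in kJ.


dT = 17 - (0) = 17 K
Q = m * cp * dT = 1145 * 2.74 * 17
Q = 53334 kJ

53334


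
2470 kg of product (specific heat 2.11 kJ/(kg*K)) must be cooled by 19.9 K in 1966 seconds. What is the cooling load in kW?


Q = m * cp * dT / t
Q = 2470 * 2.11 * 19.9 / 1966
Q = 52.753 kW

52.753


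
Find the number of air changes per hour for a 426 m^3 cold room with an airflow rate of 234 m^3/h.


ACH = flow / volume
ACH = 234 / 426
ACH = 0.549

0.549


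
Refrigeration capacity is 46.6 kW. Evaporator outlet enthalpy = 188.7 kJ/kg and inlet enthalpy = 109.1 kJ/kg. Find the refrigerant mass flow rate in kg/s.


dh = 188.7 - 109.1 = 79.6 kJ/kg
m_dot = Q / dh = 46.6 / 79.6 = 0.5854 kg/s

0.5854


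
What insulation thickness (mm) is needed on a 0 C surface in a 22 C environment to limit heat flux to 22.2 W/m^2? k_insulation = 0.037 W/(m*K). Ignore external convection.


dT = 22 - (0) = 22 K
thickness = k * dT / q_max * 1000
thickness = 0.037 * 22 / 22.2 * 1000
thickness = 36.7 mm

36.7


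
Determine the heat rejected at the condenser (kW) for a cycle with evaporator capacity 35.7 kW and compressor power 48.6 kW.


Q_cond = Q_evap + W
Q_cond = 35.7 + 48.6
Q_cond = 84.3 kW

84.3


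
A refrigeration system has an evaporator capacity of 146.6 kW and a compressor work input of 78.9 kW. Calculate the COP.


COP = Q_evap / W
COP = 146.6 / 78.9
COP = 1.858

1.858


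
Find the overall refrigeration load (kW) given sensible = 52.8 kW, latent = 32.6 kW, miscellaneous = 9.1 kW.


Q_total = Q_s + Q_l + Q_misc
Q_total = 52.8 + 32.6 + 9.1
Q_total = 94.5 kW

94.5


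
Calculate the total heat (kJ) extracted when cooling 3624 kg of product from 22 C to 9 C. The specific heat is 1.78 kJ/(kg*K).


dT = 22 - (9) = 13 K
Q = m * cp * dT = 3624 * 1.78 * 13
Q = 83859 kJ

83859


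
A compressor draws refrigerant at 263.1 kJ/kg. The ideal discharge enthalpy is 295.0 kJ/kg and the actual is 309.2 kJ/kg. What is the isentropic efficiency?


dh_ideal = 295.0 - 263.1 = 31.9 kJ/kg
dh_actual = 309.2 - 263.1 = 46.1 kJ/kg
eta_s = dh_ideal / dh_actual = 31.9 / 46.1
eta_s = 0.692

0.692


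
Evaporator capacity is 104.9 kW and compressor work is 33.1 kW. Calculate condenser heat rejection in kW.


Q_cond = Q_evap + W
Q_cond = 104.9 + 33.1
Q_cond = 138.0 kW

138.0


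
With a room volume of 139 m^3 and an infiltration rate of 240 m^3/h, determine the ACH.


ACH = flow / volume
ACH = 240 / 139
ACH = 1.727

1.727


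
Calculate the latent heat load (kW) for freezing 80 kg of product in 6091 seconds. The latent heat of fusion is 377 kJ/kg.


Q_lat = m * h_fg / t
Q_lat = 80 * 377 / 6091
Q_lat = 4.95 kW

4.95


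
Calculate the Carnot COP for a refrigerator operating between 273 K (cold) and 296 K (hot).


dT = 296 - 273 = 23 K
COP_carnot = T_cold / dT = 273 / 23
COP_carnot = 11.87

11.87


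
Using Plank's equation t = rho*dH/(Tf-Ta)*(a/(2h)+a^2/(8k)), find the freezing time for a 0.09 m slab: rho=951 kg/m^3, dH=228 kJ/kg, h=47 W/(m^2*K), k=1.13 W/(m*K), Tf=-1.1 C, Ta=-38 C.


dT = -1.1 - (-38) = 36.9 K
term1 = a/(2h) = 0.09/(2*47) = 0.0009574468085
term2 = a^2/(8k) = 0.09^2/(8*1.13) = 0.0008960176991
t = rho*dH*1000/dT * (term1 + term2)
t = 951*228*1000/36.9 * (0.0009574468085 + 0.0008960176991)
t = 10891 s

10891


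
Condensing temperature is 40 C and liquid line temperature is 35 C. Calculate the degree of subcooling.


Subcooling = T_cond - T_liquid
Subcooling = 40 - 35
Subcooling = 5 K

5


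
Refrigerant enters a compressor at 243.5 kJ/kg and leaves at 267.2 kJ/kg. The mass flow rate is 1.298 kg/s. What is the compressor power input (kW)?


dh = 267.2 - 243.5 = 23.7 kJ/kg
W = m_dot * dh = 1.298 * 23.7 = 30.76 kW

30.76


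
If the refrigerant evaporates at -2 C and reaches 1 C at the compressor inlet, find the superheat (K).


Superheat = T_suction - T_evap
Superheat = 1 - (-2)
Superheat = 3 K

3


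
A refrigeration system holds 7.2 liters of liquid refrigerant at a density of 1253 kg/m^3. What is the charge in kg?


Charge = V * rho / 1000
Charge = 7.2 * 1253 / 1000
Charge = 9.02 kg

9.02


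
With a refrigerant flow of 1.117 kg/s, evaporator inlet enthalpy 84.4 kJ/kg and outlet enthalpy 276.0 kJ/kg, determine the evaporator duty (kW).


dh = 276.0 - 84.4 = 191.6 kJ/kg
Q_evap = m_dot * dh = 1.117 * 191.6
Q_evap = 214.02 kW

214.02


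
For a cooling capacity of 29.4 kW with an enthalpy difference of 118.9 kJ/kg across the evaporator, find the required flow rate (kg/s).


m_dot = Q / dh
m_dot = 29.4 / 118.9
m_dot = 0.2473 kg/s

0.2473


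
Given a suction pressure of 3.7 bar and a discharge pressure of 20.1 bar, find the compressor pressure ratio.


PR = P_high / P_low
PR = 20.1 / 3.7
PR = 5.432

5.432


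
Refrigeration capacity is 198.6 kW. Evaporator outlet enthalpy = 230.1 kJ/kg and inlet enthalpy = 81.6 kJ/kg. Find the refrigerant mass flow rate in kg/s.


dh = 230.1 - 81.6 = 148.5 kJ/kg
m_dot = Q / dh = 198.6 / 148.5 = 1.3374 kg/s

1.3374


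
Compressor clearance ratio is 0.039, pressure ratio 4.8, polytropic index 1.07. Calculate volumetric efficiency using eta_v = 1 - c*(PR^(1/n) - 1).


PR^(1/n) = 4.8^(1/1.07) = 4.33185642
eta_v = 1 - 0.039 * (4.33185642 - 1)
eta_v = 0.8701

0.8701


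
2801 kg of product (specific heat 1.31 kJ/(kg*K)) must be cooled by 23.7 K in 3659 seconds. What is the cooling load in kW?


Q = m * cp * dT / t
Q = 2801 * 1.31 * 23.7 / 3659
Q = 23.767 kW

23.767


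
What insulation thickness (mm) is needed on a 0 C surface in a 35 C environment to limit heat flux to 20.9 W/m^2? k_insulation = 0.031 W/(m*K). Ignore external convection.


dT = 35 - (0) = 35 K
thickness = k * dT / q_max * 1000
thickness = 0.031 * 35 / 20.9 * 1000
thickness = 51.9 mm

51.9


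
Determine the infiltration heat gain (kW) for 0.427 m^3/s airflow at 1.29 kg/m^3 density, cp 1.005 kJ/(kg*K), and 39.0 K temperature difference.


Q = V_dot * rho * cp * dT
Q = 0.427 * 1.29 * 1.005 * 39.0
Q = 21.59 kW

21.59


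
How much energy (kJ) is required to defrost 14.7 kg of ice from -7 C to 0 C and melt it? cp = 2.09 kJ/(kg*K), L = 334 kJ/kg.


Sensible heat = cp * dT = 2.09 * 7 = 14.63 kJ/kg
Total per kg = 14.63 + 334 = 348.63 kJ/kg
Q = m * total = 14.7 * 348.63
Q = 5124.9 kJ

5124.9


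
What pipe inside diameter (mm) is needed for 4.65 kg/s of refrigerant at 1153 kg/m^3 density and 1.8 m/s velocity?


A = m_dot / (rho * v) = 4.65 / (1153 * 1.8) = 0.002240531946 m^2
d = sqrt(4*A/pi) * 1000
d = 53.4 mm

53.4


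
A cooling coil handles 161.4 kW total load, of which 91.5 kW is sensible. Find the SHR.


SHR = Q_sensible / Q_total
SHR = 91.5 / 161.4
SHR = 0.567

0.567


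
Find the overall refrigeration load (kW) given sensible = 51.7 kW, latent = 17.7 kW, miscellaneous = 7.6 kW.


Q_total = Q_s + Q_l + Q_misc
Q_total = 51.7 + 17.7 + 7.6
Q_total = 77.0 kW

77.0


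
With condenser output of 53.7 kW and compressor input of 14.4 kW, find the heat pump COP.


COP_hp = Q_cond / W
COP_hp = 53.7 / 14.4
COP_hp = 3.729

3.729


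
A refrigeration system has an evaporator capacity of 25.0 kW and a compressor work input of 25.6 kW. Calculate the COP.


COP = Q_evap / W
COP = 25.0 / 25.6
COP = 0.977

0.977


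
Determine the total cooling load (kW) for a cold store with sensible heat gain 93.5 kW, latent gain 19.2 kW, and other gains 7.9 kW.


Q_total = Q_s + Q_l + Q_misc
Q_total = 93.5 + 19.2 + 7.9
Q_total = 120.6 kW

120.6


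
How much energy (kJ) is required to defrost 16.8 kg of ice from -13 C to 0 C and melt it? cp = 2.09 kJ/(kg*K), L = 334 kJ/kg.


Sensible heat = cp * dT = 2.09 * 13 = 27.17 kJ/kg
Total per kg = 27.17 + 334 = 361.17 kJ/kg
Q = m * total = 16.8 * 361.17
Q = 6067.7 kJ

6067.7


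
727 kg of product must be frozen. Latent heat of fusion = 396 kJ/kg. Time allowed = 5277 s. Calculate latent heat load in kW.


Q_lat = m * h_fg / t
Q_lat = 727 * 396 / 5277
Q_lat = 54.56 kW

54.56


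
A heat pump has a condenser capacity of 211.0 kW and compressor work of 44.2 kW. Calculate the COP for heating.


COP_hp = Q_cond / W
COP_hp = 211.0 / 44.2
COP_hp = 4.774

4.774


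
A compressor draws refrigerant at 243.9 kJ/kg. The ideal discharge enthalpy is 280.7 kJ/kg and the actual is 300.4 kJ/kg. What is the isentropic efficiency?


dh_ideal = 280.7 - 243.9 = 36.8 kJ/kg
dh_actual = 300.4 - 243.9 = 56.5 kJ/kg
eta_s = dh_ideal / dh_actual = 36.8 / 56.5
eta_s = 0.6513

0.6513


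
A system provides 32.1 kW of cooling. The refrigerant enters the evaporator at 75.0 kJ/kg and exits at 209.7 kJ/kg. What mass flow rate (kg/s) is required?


dh = 209.7 - 75.0 = 134.7 kJ/kg
m_dot = Q / dh = 32.1 / 134.7 = 0.2383 kg/s

0.2383


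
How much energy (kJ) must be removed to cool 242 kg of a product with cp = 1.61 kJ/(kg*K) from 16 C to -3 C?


dT = 16 - (-3) = 19 K
Q = m * cp * dT = 242 * 1.61 * 19
Q = 7403 kJ

7403


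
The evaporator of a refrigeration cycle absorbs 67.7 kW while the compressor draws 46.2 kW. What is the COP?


COP = Q_evap / W
COP = 67.7 / 46.2
COP = 1.465

1.465


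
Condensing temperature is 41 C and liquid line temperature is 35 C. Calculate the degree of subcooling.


Subcooling = T_cond - T_liquid
Subcooling = 41 - 35
Subcooling = 6 K

6


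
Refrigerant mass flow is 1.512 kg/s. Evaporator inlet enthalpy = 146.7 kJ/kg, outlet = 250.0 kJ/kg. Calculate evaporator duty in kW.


dh = 250.0 - 146.7 = 103.3 kJ/kg
Q_evap = m_dot * dh = 1.512 * 103.3
Q_evap = 156.19 kW

156.19


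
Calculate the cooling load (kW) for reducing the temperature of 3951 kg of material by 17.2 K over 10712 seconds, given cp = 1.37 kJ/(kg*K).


Q = m * cp * dT / t
Q = 3951 * 1.37 * 17.2 / 10712
Q = 8.691 kW

8.691


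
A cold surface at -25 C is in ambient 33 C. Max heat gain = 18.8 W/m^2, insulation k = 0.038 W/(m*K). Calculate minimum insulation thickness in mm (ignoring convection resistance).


dT = 33 - (-25) = 58 K
thickness = k * dT / q_max * 1000
thickness = 0.038 * 58 / 18.8 * 1000
thickness = 117.2 mm

117.2


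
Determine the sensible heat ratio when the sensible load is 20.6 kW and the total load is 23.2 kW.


SHR = Q_sensible / Q_total
SHR = 20.6 / 23.2
SHR = 0.888

0.888


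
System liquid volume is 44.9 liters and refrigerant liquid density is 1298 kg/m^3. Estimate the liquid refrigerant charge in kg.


Charge = V * rho / 1000
Charge = 44.9 * 1298 / 1000
Charge = 58.28 kg

58.28


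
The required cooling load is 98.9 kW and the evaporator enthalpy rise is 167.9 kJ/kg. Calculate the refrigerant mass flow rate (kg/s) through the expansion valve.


m_dot = Q / dh
m_dot = 98.9 / 167.9
m_dot = 0.589 kg/s

0.589


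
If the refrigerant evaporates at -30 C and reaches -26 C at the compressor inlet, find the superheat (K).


Superheat = T_suction - T_evap
Superheat = -26 - (-30)
Superheat = 4 K

4


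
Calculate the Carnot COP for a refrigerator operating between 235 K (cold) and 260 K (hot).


dT = 260 - 235 = 25 K
COP_carnot = T_cold / dT = 235 / 25
COP_carnot = 9.4

9.4


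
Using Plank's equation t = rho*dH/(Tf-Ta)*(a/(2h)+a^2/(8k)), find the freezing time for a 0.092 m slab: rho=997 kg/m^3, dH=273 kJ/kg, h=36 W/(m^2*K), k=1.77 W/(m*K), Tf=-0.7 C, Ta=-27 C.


dT = -0.7 - (-27) = 26.3 K
term1 = a/(2h) = 0.092/(2*36) = 0.001277777778
term2 = a^2/(8k) = 0.092^2/(8*1.77) = 0.000597740113
t = rho*dH*1000/dT * (term1 + term2)
t = 997*273*1000/26.3 * (0.001277777778 + 0.000597740113)
t = 19410 s

19410


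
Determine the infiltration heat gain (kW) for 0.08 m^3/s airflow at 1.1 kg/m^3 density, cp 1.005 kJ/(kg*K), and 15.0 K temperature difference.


Q = V_dot * rho * cp * dT
Q = 0.08 * 1.1 * 1.005 * 15.0
Q = 1.327 kW

1.327


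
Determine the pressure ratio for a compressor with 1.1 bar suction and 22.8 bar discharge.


PR = P_high / P_low
PR = 22.8 / 1.1
PR = 20.727

20.727


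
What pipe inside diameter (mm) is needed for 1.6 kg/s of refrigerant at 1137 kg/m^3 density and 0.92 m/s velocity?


A = m_dot / (rho * v) = 1.6 / (1137 * 0.92) = 0.001529578219 m^2
d = sqrt(4*A/pi) * 1000
d = 44.1 mm

44.1


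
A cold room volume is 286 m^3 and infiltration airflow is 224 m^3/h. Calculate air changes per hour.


ACH = flow / volume
ACH = 224 / 286
ACH = 0.783

0.783


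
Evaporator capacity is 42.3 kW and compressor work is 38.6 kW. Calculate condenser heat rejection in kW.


Q_cond = Q_evap + W
Q_cond = 42.3 + 38.6
Q_cond = 80.9 kW

80.9


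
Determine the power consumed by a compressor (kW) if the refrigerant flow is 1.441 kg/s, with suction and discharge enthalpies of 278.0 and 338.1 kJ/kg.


dh = 338.1 - 278.0 = 60.1 kJ/kg
W = m_dot * dh = 1.441 * 60.1 = 86.6 kW

86.6


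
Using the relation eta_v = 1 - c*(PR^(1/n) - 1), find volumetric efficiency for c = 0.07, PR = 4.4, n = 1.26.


PR^(1/n) = 4.4^(1/1.26) = 3.24098281
eta_v = 1 - 0.07 * (3.24098281 - 1)
eta_v = 0.8431

0.8431


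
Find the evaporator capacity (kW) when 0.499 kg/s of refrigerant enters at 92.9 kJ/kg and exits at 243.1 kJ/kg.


dh = 243.1 - 92.9 = 150.2 kJ/kg
Q_evap = m_dot * dh = 0.499 * 150.2
Q_evap = 74.95 kW

74.95


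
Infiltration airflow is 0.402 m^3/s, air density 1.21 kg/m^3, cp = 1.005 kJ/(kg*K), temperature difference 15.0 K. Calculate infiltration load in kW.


Q = V_dot * rho * cp * dT
Q = 0.402 * 1.21 * 1.005 * 15.0
Q = 7.333 kW

7.333


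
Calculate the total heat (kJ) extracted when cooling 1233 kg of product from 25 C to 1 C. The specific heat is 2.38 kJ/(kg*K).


dT = 25 - (1) = 24 K
Q = m * cp * dT = 1233 * 2.38 * 24
Q = 70429 kJ

70429


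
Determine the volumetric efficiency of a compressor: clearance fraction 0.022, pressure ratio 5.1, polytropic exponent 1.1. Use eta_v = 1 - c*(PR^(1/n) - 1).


PR^(1/n) = 5.1^(1/1.1) = 4.39790268
eta_v = 1 - 0.022 * (4.39790268 - 1)
eta_v = 0.9252

0.9252


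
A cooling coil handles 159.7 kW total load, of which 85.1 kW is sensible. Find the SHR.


SHR = Q_sensible / Q_total
SHR = 85.1 / 159.7
SHR = 0.533

0.533


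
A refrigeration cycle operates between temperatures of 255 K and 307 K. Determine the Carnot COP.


dT = 307 - 255 = 52 K
COP_carnot = T_cold / dT = 255 / 52
COP_carnot = 4.904

4.904


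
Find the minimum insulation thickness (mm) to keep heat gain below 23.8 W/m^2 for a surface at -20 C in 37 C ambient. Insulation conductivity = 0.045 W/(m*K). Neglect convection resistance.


dT = 37 - (-20) = 57 K
thickness = k * dT / q_max * 1000
thickness = 0.045 * 57 / 23.8 * 1000
thickness = 107.8 mm

107.8


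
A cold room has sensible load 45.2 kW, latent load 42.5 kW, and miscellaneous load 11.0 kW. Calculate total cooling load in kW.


Q_total = Q_s + Q_l + Q_misc
Q_total = 45.2 + 42.5 + 11.0
Q_total = 98.7 kW

98.7


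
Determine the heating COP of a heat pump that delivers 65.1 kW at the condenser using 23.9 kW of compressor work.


COP_hp = Q_cond / W
COP_hp = 65.1 / 23.9
COP_hp = 2.724

2.724


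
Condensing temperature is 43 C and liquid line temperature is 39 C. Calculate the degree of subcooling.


Subcooling = T_cond - T_liquid
Subcooling = 43 - 39
Subcooling = 4 K

4


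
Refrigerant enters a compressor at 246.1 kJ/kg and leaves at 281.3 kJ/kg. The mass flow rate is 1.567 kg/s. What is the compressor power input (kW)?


dh = 281.3 - 246.1 = 35.2 kJ/kg
W = m_dot * dh = 1.567 * 35.2 = 55.16 kW

55.16


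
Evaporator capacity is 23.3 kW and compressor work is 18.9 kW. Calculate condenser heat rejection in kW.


Q_cond = Q_evap + W
Q_cond = 23.3 + 18.9
Q_cond = 42.2 kW

42.2


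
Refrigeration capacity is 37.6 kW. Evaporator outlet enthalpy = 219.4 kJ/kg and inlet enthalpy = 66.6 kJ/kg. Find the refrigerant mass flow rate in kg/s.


dh = 219.4 - 66.6 = 152.8 kJ/kg
m_dot = Q / dh = 37.6 / 152.8 = 0.2461 kg/s

0.2461
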